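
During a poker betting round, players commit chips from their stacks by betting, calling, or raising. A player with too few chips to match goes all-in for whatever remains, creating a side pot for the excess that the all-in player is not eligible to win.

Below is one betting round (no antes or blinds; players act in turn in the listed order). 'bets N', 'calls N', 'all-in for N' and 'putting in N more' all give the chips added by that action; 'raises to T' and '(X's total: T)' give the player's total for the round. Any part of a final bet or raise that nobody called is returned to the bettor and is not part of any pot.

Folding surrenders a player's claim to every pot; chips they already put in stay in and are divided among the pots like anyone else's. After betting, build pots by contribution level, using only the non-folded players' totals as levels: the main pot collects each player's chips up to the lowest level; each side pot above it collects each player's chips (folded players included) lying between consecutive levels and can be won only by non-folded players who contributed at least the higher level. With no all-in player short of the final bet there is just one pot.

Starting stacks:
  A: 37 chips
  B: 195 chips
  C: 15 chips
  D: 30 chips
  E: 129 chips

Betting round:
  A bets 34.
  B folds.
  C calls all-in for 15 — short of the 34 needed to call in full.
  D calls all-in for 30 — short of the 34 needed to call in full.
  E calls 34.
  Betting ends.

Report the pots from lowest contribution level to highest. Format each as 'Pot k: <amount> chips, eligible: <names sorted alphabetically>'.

Pot 1: 60 chips, eligible: A, C, D, E
Pot 2: 45 chips, eligible: A, D, E
Pot 3: 8 chips, eligible: A, E

Derivation:
Contributions: A=34, C=15, D=30, E=34
Folded: B
Pot levels (distinct totals of non-folded players): 15, 30, 34
Layer 1-15: 15 each from A, C, D, E = 15*4 = 60 chips; eligible A, C, D, E
Layer 16-30: 15 each from A, D, E = 15*3 = 45 chips; eligible A, D, E
Layer 31-34: 4 each from A, E = 4*2 = 8 chips; eligible A, E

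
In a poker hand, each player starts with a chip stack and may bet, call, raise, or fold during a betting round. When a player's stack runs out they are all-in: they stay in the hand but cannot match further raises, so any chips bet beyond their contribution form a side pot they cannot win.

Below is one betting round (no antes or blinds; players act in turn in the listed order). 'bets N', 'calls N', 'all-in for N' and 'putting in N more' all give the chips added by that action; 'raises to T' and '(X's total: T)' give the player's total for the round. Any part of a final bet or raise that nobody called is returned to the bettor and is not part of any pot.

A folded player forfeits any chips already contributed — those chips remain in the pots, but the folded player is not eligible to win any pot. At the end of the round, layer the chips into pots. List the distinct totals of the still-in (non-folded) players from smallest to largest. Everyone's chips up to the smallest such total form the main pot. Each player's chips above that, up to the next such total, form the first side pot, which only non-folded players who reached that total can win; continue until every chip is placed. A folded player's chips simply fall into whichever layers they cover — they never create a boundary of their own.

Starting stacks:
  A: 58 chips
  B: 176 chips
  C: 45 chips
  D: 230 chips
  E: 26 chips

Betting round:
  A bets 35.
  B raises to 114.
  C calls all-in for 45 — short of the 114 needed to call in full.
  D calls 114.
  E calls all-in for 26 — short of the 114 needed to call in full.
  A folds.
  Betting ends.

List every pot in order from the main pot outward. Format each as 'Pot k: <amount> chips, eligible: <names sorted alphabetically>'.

Pot 1: 130 chips, eligible: B, C, D, E
Pot 2: 66 chips, eligible: B, C, D
Pot 3: 138 chips, eligible: B, D

Derivation:
Contributions: A=35, B=114, C=45, D=114, E=26
Folded: A
Pot levels (distinct totals of non-folded players): 26, 45, 114
Layer 1-26: 26 each from A, B, C, D, E = 26*5 = 130 chips; eligible B, C, D, E
Layer 27-45: A 9 + B 19 + C 19 + D 19 = 66 chips; eligible B, C, D
Layer 46-114: 69 each from B, D = 69*2 = 138 chips; eligible B, D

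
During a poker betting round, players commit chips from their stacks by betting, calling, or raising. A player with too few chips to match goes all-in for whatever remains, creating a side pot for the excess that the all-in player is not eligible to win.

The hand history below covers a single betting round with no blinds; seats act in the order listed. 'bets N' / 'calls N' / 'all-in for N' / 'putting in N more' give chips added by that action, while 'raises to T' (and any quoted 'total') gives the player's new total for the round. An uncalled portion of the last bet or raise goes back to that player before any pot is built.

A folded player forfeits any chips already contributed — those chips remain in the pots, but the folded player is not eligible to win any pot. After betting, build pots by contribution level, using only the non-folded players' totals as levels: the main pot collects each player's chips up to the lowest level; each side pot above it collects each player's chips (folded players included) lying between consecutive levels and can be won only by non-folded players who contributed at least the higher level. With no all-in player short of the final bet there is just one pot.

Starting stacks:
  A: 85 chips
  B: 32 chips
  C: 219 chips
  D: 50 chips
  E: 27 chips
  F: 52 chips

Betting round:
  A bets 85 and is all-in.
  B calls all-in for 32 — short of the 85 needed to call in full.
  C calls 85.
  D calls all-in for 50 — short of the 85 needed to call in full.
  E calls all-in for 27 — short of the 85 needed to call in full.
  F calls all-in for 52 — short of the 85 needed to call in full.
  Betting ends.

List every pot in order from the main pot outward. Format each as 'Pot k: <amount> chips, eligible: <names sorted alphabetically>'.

Pot 1: 162 chips, eligible: A, B, C, D, E, F
Pot 2: 25 chips, eligible: A, B, C, D, F
Pot 3: 72 chips, eligible: A, C, D, F
Pot 4: 6 chips, eligible: A, C, F
Pot 5: 66 chips, eligible: A, C

Derivation:
Contributions: A=85, B=32, C=85, D=50, E=27, F=52
Pot levels (distinct totals of non-folded players): 27, 32, 50, 52, 85
Layer 1-27: 27 each from A, B, C, D, E, F = 27*6 = 162 chips; eligible A, B, C, D, E, F
Layer 28-32: 5 each from A, B, C, D, F = 5*5 = 25 chips; eligible A, B, C, D, F
Layer 33-50: 18 each from A, C, D, F = 18*4 = 72 chips; eligible A, C, D, F
Layer 51-52: 2 each from A, C, F = 2*3 = 6 chips; eligible A, C, F
Layer 53-85: 33 each from A, C = 33*2 = 66 chips; eligible A, C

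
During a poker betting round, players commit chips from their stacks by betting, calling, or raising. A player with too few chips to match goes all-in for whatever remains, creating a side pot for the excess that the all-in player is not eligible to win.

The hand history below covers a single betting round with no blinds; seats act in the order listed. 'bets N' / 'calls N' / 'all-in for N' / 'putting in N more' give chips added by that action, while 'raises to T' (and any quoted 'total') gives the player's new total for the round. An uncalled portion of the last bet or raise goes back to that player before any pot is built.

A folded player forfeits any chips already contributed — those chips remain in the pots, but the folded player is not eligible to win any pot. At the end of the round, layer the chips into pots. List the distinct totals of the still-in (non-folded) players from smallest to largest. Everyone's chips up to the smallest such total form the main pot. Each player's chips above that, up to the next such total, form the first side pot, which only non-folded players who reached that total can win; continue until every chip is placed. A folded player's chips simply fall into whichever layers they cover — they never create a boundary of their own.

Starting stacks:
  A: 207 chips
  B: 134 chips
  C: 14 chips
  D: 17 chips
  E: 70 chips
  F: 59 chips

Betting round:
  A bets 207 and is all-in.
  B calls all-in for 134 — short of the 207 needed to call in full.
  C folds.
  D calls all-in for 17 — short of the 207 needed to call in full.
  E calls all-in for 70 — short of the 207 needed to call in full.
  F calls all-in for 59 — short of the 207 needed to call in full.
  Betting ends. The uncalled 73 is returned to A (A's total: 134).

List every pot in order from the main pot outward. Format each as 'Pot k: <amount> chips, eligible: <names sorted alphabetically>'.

Pot 1: 85 chips, eligible: A, B, D, E, F
Pot 2: 168 chips, eligible: A, B, E, F
Pot 3: 33 chips, eligible: A, B, E
Pot 4: 128 chips, eligible: A, B

Derivation:
Contributions (after 73 returned to A): A=134, B=134, D=17, E=70, F=59
Folded: C
Pot levels (distinct totals of non-folded players): 17, 59, 70, 134
Layer 1-17: 17 each from A, B, D, E, F = 17*5 = 85 chips; eligible A, B, D, E, F
Layer 18-59: 42 each from A, B, E, F = 42*4 = 168 chips; eligible A, B, E, F
Layer 60-70: 11 each from A, B, E = 11*3 = 33 chips; eligible A, B, E
Layer 71-134: 64 each from A, B = 64*2 = 128 chips; eligible A, B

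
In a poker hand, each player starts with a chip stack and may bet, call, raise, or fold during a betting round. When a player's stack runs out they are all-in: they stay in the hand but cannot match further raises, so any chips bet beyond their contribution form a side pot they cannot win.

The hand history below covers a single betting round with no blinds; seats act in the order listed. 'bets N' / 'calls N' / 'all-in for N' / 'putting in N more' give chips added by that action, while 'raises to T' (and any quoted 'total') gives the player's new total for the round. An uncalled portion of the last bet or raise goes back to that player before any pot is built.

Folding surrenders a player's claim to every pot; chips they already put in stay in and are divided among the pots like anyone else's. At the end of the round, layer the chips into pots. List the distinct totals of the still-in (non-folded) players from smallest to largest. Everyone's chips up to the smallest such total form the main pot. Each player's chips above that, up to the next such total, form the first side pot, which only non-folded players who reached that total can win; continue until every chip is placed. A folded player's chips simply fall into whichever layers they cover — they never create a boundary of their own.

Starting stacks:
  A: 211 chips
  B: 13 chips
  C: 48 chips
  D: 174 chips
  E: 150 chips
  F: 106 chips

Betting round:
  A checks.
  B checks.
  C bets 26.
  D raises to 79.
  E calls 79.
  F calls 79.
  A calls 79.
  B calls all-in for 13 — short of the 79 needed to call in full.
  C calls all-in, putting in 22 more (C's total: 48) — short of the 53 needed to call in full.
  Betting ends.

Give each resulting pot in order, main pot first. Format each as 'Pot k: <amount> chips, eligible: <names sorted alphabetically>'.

Pot 1: 78 chips, eligible: A, B, C, D, E, F
Pot 2: 175 chips, eligible: A, C, D, E, F
Pot 3: 124 chips, eligible: A, D, E, F

Derivation:
Contributions: A=79, B=13, C=48, D=79, E=79, F=79
Pot levels (distinct totals of non-folded players): 13, 48, 79
Layer 1-13: 13 each from A, B, C, D, E, F = 13*6 = 78 chips; eligible A, B, C, D, E, F
Layer 14-48: 35 each from A, C, D, E, F = 35*5 = 175 chips; eligible A, C, D, E, F
Layer 49-79: 31 each from A, D, E, F = 31*4 = 124 chips; eligible A, D, E, F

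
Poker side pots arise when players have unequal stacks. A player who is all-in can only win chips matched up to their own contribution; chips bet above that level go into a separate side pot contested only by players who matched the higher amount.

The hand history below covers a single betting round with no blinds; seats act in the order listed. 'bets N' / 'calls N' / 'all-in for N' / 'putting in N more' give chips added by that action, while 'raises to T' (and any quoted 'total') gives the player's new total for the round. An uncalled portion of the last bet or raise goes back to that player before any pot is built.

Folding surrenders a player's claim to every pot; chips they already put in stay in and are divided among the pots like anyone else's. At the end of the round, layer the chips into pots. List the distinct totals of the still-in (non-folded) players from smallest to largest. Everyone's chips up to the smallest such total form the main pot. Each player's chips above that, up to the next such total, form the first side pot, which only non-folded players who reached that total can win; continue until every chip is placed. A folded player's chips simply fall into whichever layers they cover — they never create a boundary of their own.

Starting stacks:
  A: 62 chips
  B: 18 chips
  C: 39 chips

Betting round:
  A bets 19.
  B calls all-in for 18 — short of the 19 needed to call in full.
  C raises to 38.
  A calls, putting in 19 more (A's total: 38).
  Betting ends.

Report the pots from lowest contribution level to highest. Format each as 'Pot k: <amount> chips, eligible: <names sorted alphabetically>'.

Contributions: A=38, B=18, C=38
Pot levels (distinct totals of non-folded players): 18, 38
Layer 1-18: 18 each from A, B, C = 18*3 = 54 chips; eligible A, B, C
Layer 19-38: 20 each from A, C = 20*2 = 40 chips; eligible A, C

Pot 1: 54 chips, eligible: A, B, C
Pot 2: 40 chips, eligible: A, C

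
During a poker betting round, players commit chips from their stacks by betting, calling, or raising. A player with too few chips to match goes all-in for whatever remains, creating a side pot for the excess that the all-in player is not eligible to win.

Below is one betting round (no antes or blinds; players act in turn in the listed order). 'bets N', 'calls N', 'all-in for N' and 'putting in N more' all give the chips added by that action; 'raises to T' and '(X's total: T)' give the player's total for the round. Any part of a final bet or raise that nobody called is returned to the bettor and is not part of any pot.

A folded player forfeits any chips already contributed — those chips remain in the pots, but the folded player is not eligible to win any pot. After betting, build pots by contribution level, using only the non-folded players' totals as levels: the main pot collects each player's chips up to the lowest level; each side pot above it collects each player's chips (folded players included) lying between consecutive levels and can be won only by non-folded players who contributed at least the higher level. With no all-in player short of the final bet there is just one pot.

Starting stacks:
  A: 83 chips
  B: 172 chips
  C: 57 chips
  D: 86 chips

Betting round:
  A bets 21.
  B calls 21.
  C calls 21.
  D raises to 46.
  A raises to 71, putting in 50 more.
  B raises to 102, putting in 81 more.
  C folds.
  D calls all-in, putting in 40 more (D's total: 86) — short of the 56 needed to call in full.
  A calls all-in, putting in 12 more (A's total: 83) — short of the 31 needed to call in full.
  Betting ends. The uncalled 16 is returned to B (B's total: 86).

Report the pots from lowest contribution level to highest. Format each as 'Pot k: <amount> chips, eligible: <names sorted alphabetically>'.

Pot 1: 270 chips, eligible: A, B, D
Pot 2: 6 chips, eligible: B, D

Derivation:
Contributions (after 16 returned to B): A=83, B=86, C=21, D=86
Folded: C
Pot levels (distinct totals of non-folded players): 83, 86
Layer 1-83: A 83 + B 83 + C 21 + D 83 = 270 chips; eligible A, B, D
Layer 84-86: 3 each from B, D = 3*2 = 6 chips; eligible B, D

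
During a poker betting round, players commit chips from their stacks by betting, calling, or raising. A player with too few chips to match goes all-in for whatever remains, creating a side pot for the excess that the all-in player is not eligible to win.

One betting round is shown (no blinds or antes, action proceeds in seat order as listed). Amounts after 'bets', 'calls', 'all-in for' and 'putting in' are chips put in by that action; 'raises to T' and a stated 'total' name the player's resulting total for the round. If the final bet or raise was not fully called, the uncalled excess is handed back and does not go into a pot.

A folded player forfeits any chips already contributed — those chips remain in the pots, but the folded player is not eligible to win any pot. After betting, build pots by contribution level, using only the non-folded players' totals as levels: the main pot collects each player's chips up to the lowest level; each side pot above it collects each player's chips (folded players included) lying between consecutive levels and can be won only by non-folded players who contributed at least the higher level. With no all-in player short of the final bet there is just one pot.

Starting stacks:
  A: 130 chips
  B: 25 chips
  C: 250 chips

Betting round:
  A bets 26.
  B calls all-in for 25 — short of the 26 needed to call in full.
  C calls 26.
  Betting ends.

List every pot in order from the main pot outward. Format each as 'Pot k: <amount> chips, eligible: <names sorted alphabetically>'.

Contributions: A=26, B=25, C=26
Pot levels (distinct totals of non-folded players): 25, 26
Layer 1-25: 25 each from A, B, C = 25*3 = 75 chips; eligible A, B, C
Layer 26-26: 1 each from A, C = 1*2 = 2 chips; eligible A, C

Pot 1: 75 chips, eligible: A, B, C
Pot 2: 2 chips, eligible: A, C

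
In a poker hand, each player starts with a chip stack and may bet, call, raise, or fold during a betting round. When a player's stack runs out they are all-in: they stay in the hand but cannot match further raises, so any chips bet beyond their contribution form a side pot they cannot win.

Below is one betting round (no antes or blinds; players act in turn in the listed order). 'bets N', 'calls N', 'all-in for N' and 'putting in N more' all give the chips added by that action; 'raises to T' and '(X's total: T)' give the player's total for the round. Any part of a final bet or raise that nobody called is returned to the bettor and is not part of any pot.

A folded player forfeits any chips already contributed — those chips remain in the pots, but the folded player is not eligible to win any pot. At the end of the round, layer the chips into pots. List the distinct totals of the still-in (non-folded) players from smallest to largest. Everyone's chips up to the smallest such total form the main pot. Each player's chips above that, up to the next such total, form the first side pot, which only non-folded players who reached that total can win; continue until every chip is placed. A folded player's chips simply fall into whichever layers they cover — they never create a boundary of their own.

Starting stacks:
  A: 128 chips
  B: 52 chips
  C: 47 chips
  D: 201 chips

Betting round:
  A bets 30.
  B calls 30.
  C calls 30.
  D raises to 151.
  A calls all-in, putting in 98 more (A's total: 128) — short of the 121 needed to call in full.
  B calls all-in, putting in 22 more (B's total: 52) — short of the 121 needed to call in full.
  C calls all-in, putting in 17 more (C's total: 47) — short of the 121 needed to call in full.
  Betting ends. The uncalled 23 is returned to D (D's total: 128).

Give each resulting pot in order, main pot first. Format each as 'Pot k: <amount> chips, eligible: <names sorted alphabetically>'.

Contributions (after 23 returned to D): A=128, B=52, C=47, D=128
Pot levels (distinct totals of non-folded players): 47, 52, 128
Layer 1-47: 47 each from A, B, C, D = 47*4 = 188 chips; eligible A, B, C, D
Layer 48-52: 5 each from A, B, D = 5*3 = 15 chips; eligible A, B, D
Layer 53-128: 76 each from A, D = 76*2 = 152 chips; eligible A, D

Pot 1: 188 chips, eligible: A, B, C, D
Pot 2: 15 chips, eligible: A, B, D
Pot 3: 152 chips, eligible: A, D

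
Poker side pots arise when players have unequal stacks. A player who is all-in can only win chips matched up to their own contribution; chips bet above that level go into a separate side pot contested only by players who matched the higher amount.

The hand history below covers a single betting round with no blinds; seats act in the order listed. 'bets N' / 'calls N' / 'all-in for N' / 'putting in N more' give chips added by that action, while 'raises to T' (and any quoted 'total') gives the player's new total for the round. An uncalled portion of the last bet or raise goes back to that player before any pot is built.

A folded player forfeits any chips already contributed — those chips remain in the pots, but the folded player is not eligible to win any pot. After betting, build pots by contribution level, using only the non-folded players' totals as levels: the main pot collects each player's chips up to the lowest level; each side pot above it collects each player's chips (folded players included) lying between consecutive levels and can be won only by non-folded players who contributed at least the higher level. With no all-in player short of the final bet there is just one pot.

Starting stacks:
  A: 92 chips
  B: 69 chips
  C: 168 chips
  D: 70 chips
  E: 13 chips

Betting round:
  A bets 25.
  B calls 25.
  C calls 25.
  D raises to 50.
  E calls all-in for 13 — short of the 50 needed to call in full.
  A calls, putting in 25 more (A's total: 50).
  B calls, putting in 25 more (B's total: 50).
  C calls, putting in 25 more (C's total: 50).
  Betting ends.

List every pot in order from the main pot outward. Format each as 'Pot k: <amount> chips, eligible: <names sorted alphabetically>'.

Pot 1: 65 chips, eligible: A, B, C, D, E
Pot 2: 148 chips, eligible: A, B, C, D

Derivation:
Contributions: A=50, B=50, C=50, D=50, E=13
Pot levels (distinct totals of non-folded players): 13, 50
Layer 1-13: 13 each from A, B, C, D, E = 13*5 = 65 chips; eligible A, B, C, D, E
Layer 14-50: 37 each from A, B, C, D = 37*4 = 148 chips; eligible A, B, C, D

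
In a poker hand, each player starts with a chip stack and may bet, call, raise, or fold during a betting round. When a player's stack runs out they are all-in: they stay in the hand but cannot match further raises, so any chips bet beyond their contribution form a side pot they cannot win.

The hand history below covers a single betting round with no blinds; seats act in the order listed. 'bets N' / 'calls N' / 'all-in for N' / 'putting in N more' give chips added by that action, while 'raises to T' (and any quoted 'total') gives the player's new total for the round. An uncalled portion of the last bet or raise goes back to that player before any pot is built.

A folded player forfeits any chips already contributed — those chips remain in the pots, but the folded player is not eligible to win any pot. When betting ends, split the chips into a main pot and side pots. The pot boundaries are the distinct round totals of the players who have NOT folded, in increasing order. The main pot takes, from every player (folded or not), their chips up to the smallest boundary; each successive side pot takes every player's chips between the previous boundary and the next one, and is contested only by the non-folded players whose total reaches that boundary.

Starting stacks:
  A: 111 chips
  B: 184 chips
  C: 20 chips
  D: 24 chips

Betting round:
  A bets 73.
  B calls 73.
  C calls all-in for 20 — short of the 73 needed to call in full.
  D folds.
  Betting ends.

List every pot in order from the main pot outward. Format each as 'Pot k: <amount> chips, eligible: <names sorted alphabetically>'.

Pot 1: 60 chips, eligible: A, B, C
Pot 2: 106 chips, eligible: A, B

Derivation:
Contributions: A=73, B=73, C=20
Folded: D
Pot levels (distinct totals of non-folded players): 20, 73
Layer 1-20: 20 each from A, B, C = 20*3 = 60 chips; eligible A, B, C
Layer 21-73: 53 each from A, B = 53*2 = 106 chips; eligible A, B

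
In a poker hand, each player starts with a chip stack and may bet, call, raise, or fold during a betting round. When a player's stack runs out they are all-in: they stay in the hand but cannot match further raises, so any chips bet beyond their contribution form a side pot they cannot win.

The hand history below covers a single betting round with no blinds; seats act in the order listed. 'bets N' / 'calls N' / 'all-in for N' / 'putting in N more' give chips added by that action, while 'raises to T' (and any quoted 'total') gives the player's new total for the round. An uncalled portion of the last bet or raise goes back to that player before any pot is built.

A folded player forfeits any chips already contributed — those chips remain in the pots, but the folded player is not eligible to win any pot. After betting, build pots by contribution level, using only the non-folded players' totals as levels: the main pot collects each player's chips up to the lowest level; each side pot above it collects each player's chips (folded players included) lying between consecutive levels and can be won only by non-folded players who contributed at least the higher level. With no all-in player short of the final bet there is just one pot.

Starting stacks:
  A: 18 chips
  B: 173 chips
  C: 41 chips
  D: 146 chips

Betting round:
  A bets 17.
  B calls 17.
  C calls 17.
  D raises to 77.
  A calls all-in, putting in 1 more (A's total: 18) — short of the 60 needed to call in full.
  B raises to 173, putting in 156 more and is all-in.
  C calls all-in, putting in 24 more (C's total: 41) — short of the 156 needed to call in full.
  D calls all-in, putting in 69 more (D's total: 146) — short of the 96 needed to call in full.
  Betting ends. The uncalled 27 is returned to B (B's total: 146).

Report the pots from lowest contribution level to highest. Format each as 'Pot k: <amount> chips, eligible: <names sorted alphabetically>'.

Contributions (after 27 returned to B): A=18, B=146, C=41, D=146
Pot levels (distinct totals of non-folded players): 18, 41, 146
Layer 1-18: 18 each from A, B, C, D = 18*4 = 72 chips; eligible A, B, C, D
Layer 19-41: 23 each from B, C, D = 23*3 = 69 chips; eligible B, C, D
Layer 42-146: 105 each from B, D = 105*2 = 210 chips; eligible B, D

Pot 1: 72 chips, eligible: A, B, C, D
Pot 2: 69 chips, eligible: B, C, D
Pot 3: 210 chips, eligible: B, D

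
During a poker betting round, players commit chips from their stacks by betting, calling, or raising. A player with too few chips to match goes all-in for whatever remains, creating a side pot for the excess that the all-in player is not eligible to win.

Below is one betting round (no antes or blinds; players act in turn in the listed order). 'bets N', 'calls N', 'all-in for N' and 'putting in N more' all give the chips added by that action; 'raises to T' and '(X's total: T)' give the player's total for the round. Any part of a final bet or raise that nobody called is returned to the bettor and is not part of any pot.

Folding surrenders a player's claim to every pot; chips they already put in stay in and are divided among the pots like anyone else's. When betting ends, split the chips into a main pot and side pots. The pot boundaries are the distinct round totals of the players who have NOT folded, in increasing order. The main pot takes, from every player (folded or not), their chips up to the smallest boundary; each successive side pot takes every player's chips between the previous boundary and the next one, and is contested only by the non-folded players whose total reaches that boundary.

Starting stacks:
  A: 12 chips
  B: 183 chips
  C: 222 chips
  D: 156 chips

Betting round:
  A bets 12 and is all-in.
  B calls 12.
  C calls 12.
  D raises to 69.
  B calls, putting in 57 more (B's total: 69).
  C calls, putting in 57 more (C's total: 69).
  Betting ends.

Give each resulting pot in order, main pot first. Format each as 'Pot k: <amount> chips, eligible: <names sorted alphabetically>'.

Pot 1: 48 chips, eligible: A, B, C, D
Pot 2: 171 chips, eligible: B, C, D

Derivation:
Contributions: A=12, B=69, C=69, D=69
Pot levels (distinct totals of non-folded players): 12, 69
Layer 1-12: 12 each from A, B, C, D = 12*4 = 48 chips; eligible A, B, C, D
Layer 13-69: 57 each from B, C, D = 57*3 = 171 chips; eligible B, C, D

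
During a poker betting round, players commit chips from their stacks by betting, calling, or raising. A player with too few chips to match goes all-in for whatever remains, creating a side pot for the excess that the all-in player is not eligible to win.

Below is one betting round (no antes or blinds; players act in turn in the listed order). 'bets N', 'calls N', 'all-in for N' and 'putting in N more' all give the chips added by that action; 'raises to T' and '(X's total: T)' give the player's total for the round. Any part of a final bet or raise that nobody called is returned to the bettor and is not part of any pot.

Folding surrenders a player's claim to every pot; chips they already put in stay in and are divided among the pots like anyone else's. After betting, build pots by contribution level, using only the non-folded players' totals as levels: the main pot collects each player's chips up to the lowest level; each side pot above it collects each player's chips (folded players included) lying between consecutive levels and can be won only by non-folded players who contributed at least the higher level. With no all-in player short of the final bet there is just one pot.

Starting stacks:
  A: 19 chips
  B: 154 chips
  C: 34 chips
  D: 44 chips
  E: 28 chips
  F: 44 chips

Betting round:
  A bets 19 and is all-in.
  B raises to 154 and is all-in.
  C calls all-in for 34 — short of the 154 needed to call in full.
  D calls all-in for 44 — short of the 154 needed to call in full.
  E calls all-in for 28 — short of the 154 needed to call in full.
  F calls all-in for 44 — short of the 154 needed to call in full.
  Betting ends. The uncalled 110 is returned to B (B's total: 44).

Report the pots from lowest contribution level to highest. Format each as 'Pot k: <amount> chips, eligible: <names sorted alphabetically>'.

Contributions (after 110 returned to B): A=19, B=44, C=34, D=44, E=28, F=44
Pot levels (distinct totals of non-folded players): 19, 28, 34, 44
Layer 1-19: 19 each from A, B, C, D, E, F = 19*6 = 114 chips; eligible A, B, C, D, E, F
Layer 20-28: 9 each from B, C, D, E, F = 9*5 = 45 chips; eligible B, C, D, E, F
Layer 29-34: 6 each from B, C, D, F = 6*4 = 24 chips; eligible B, C, D, F
Layer 35-44: 10 each from B, D, F = 10*3 = 30 chips; eligible B, D, F

Pot 1: 114 chips, eligible: A, B, C, D, E, F
Pot 2: 45 chips, eligible: B, C, D, E, F
Pot 3: 24 chips, eligible: B, C, D, F
Pot 4: 30 chips, eligible: B, D, F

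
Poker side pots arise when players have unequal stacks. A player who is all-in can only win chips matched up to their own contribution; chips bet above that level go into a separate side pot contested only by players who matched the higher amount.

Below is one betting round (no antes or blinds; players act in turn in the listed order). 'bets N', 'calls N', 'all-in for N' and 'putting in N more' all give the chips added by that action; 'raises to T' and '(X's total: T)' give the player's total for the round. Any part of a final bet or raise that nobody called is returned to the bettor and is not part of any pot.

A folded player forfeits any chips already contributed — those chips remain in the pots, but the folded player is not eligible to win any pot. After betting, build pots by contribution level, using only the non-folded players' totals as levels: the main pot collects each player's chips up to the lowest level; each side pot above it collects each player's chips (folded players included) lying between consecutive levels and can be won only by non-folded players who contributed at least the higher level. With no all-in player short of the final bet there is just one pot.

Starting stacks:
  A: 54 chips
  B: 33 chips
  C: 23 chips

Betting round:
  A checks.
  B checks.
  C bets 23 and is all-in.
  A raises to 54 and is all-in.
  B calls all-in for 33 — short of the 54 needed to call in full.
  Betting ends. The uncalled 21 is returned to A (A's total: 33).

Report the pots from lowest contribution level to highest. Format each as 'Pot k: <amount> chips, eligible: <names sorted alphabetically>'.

Pot 1: 69 chips, eligible: A, B, C
Pot 2: 20 chips, eligible: A, B

Derivation:
Contributions (after 21 returned to A): A=33, B=33, C=23
Pot levels (distinct totals of non-folded players): 23, 33
Layer 1-23: 23 each from A, B, C = 23*3 = 69 chips; eligible A, B, C
Layer 24-33: 10 each from A, B = 10*2 = 20 chips; eligible A, B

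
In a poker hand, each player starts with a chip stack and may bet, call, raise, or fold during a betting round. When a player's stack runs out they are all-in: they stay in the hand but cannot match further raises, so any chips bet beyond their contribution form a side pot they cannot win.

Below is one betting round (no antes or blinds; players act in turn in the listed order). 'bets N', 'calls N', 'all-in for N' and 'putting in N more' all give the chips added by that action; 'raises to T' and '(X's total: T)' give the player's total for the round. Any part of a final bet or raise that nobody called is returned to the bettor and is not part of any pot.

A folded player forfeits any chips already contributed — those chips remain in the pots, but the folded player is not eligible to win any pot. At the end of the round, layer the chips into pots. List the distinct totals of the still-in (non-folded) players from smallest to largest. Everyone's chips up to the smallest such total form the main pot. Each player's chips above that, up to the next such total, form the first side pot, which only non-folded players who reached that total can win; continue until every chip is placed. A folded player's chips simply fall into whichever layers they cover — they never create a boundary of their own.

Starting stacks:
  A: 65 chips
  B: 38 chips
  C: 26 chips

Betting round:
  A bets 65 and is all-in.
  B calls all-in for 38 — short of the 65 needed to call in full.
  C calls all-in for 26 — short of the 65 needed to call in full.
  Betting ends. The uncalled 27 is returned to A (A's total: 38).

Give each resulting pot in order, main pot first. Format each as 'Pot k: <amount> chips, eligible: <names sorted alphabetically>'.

Pot 1: 78 chips, eligible: A, B, C
Pot 2: 24 chips, eligible: A, B

Derivation:
Contributions (after 27 returned to A): A=38, B=38, C=26
Pot levels (distinct totals of non-folded players): 26, 38
Layer 1-26: 26 each from A, B, C = 26*3 = 78 chips; eligible A, B, C
Layer 27-38: 12 each from A, B = 12*2 = 24 chips; eligible A, B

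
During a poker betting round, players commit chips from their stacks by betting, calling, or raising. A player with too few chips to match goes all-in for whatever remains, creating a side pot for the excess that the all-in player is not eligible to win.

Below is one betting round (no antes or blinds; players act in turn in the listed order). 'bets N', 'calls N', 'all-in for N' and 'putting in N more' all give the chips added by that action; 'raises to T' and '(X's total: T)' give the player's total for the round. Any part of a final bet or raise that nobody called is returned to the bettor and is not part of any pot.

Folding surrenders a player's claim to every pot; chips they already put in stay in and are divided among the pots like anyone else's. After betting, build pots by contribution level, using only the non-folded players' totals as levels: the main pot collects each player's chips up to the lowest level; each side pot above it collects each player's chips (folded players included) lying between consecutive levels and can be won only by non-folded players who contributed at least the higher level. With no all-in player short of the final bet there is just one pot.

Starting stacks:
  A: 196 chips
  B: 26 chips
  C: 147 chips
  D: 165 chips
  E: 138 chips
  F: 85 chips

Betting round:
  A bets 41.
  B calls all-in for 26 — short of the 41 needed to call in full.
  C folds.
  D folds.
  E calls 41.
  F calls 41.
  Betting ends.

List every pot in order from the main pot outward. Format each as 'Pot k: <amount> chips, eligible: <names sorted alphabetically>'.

Pot 1: 104 chips, eligible: A, B, E, F
Pot 2: 45 chips, eligible: A, E, F

Derivation:
Contributions: A=41, B=26, E=41, F=41
Folded: C, D
Pot levels (distinct totals of non-folded players): 26, 41
Layer 1-26: 26 each from A, B, E, F = 26*4 = 104 chips; eligible A, B, E, F
Layer 27-41: 15 each from A, E, F = 15*3 = 45 chips; eligible A, E, F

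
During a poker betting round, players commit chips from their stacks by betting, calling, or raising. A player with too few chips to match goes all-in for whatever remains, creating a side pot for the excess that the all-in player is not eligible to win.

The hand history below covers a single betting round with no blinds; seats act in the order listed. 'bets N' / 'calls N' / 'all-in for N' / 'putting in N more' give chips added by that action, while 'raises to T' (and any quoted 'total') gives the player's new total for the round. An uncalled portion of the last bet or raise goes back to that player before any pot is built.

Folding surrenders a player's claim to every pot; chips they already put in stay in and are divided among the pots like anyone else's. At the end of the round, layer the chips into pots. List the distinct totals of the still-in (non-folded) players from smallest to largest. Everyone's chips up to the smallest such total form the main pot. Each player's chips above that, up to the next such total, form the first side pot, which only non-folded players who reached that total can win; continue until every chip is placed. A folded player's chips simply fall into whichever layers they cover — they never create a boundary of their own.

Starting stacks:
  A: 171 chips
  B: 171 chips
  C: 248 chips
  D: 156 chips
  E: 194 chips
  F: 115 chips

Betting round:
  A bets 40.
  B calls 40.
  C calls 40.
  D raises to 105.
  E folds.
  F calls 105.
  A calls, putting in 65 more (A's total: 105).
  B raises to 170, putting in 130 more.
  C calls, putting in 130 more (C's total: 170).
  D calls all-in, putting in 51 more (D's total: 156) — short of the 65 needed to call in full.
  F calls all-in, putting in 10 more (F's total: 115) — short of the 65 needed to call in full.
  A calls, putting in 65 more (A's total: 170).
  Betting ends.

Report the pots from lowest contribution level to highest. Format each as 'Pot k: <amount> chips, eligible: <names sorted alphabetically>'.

Contributions: A=170, B=170, C=170, D=156, F=115
Folded: E
Pot levels (distinct totals of non-folded players): 115, 156, 170
Layer 1-115: 115 each from A, B, C, D, F = 115*5 = 575 chips; eligible A, B, C, D, F
Layer 116-156: 41 each from A, B, C, D = 41*4 = 164 chips; eligible A, B, C, D
Layer 157-170: 14 each from A, B, C = 14*3 = 42 chips; eligible A, B, C

Pot 1: 575 chips, eligible: A, B, C, D, F
Pot 2: 164 chips, eligible: A, B, C, D
Pot 3: 42 chips, eligible: A, B, C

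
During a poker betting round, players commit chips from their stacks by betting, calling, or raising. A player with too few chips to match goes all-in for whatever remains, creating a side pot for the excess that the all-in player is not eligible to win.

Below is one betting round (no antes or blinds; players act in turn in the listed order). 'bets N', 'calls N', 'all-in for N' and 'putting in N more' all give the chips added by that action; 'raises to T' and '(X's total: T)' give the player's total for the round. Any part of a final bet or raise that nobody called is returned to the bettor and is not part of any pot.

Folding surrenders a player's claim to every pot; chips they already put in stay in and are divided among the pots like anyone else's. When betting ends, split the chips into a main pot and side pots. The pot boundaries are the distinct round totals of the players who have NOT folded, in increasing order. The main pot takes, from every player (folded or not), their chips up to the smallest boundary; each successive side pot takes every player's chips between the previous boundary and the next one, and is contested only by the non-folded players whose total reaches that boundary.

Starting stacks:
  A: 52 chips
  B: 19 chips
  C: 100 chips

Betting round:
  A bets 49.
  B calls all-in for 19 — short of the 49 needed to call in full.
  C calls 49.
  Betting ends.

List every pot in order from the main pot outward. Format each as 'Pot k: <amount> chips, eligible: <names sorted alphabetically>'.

Pot 1: 57 chips, eligible: A, B, C
Pot 2: 60 chips, eligible: A, C

Derivation:
Contributions: A=49, B=19, C=49
Pot levels (distinct totals of non-folded players): 19, 49
Layer 1-19: 19 each from A, B, C = 19*3 = 57 chips; eligible A, B, C
Layer 20-49: 30 each from A, C = 30*2 = 60 chips; eligible A, C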